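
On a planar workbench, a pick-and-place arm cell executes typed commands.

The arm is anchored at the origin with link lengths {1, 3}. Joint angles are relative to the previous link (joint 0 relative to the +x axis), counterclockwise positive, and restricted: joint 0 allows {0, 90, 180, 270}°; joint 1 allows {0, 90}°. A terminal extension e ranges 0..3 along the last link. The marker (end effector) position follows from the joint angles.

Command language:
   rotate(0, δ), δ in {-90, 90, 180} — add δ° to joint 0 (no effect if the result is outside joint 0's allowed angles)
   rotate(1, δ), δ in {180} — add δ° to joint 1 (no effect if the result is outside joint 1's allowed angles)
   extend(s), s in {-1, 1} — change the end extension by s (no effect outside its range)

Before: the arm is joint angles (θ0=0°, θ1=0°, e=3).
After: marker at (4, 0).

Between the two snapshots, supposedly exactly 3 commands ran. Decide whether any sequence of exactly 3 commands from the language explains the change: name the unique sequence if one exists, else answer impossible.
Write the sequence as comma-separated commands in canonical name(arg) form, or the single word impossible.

extend(-1), extend(-1), extend(-1)

begin: joint angles (θ0=0°, θ1=0°, e=3)
step 1 (extend(-1)): joint angles (θ0=0°, θ1=0°, e=2)
step 2 (extend(-1)): joint angles (θ0=0°, θ1=0°, e=1)
step 3 (extend(-1)): joint angles (θ0=0°, θ1=0°, e=0)
no rival 3-sequence matches.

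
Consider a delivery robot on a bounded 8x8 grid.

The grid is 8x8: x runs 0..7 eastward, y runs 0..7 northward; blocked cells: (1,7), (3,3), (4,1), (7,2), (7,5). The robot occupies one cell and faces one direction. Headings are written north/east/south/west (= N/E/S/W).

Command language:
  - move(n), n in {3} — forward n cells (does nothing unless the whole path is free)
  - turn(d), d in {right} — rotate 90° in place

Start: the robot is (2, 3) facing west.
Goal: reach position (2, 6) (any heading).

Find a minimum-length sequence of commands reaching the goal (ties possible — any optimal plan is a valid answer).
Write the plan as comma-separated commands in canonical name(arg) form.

turn(right), move(3)

initial: (2, 3) facing west
[1] after turn(right): (2, 3) facing north
[2] after move(3): (2, 6) facing north
shorter routes all fall short; 2 is best.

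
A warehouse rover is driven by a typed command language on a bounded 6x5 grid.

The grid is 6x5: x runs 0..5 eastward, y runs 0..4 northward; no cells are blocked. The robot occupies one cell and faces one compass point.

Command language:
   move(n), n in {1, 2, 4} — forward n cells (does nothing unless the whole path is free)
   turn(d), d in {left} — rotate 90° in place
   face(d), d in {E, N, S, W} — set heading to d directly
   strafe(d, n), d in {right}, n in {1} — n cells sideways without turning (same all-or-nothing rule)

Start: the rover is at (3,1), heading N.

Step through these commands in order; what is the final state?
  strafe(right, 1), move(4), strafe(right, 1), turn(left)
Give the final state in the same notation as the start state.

at (5,1), heading W

t0: at (3,1), heading N
step 1 (strafe(right, 1)): at (4,1), heading N
step 2 (move(4)): at (4,1), heading N
step 3 (strafe(right, 1)): at (5,1), heading N
step 4 (turn(left)): at (5,1), heading W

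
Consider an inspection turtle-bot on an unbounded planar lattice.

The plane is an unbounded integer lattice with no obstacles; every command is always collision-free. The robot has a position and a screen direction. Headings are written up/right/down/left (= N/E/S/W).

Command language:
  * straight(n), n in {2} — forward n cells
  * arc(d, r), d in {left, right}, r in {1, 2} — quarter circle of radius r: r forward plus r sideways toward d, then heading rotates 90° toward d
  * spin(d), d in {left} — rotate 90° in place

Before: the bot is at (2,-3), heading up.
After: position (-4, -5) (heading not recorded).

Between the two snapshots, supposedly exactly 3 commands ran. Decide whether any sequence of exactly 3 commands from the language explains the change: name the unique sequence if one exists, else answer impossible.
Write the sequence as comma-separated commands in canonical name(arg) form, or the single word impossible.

arc(left, 2), arc(left, 2), arc(right, 2)

key: running arc(right, 2) before arc(left, 2) would end elsewhere — order is forced
from: at (2,-3), heading up
[1] after arc(left, 2): at (0,-1), heading left
[2] after arc(left, 2): at (-2,-3), heading down
[3] after arc(right, 2): at (-4,-5), heading left
all 216 alternatives checked — unique.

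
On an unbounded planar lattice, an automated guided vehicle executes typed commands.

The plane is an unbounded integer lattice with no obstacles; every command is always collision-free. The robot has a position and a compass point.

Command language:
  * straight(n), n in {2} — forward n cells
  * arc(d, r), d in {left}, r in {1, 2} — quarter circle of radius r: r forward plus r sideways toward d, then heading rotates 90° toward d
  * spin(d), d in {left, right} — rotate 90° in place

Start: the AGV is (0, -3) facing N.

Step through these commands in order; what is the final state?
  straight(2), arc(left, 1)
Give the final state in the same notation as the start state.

(-1, 0) facing W

start: (0, -3) facing N
1. straight(2) → (0, -1) facing N
2. arc(left, 1) → (-1, 0) facing W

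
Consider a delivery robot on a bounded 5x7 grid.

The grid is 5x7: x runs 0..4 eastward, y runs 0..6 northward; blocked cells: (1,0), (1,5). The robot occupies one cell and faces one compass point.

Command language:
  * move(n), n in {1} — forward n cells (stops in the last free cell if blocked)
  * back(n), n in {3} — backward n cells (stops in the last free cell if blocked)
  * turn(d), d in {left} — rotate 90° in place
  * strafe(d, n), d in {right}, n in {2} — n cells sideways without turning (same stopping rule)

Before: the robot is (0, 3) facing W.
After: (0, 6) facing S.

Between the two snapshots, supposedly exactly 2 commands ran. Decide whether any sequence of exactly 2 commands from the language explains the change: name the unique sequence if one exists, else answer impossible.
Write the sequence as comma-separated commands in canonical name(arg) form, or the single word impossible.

turn(left), back(3)

key: order matters: swapping turn(left) and back(3) lands elsewhere
begin: (0, 3) facing W
t=1 turn(left) ⇒ (0, 3) facing S
t=2 back(3) ⇒ (0, 6) facing S
uniquely the one of 16 2-step routes that fits.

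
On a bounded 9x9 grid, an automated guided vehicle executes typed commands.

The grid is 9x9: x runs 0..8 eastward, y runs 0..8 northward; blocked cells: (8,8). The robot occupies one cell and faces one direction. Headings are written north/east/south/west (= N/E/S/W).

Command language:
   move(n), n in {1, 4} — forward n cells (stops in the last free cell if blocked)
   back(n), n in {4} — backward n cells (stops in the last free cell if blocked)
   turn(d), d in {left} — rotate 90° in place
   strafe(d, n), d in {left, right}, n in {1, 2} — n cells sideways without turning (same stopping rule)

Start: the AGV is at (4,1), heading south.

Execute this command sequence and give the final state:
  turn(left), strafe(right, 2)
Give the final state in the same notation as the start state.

at (4,0), heading east

start: at (4,1), heading south
step 1 (turn(left)): at (4,1), heading east
step 2 (strafe(right, 2)): at (4,0), heading east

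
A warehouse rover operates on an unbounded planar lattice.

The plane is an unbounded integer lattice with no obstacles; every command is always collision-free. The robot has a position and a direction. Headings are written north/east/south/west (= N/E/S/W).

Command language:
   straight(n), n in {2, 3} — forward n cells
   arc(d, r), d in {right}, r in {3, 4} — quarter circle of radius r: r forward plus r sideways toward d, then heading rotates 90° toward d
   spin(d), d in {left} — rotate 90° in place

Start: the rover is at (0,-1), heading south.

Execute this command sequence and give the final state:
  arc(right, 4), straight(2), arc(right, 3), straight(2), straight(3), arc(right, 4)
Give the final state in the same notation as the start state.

start: at (0,-1), heading south
1. arc(right, 4) → at (-4,-5), heading west
2. straight(2) → at (-6,-5), heading west
3. arc(right, 3) → at (-9,-2), heading north
4. straight(2) → at (-9,0), heading north
5. straight(3) → at (-9,3), heading north
6. arc(right, 4) → at (-5,7), heading east

at (-5,7), heading east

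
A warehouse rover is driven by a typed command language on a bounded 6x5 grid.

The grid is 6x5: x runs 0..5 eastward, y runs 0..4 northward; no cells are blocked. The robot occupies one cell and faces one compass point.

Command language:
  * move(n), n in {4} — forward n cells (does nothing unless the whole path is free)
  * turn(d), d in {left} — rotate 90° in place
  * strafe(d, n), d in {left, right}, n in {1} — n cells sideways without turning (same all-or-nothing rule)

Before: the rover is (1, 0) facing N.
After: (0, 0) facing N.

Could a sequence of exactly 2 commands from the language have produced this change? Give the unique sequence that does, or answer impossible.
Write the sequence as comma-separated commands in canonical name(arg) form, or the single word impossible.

strafe(left, 1), strafe(left, 1)

key: the second strafe(left, 1) would leave the grid, so it does nothing
t0: (1, 0) facing N
step 1 (strafe(left, 1)): (0, 0) facing N
step 2 (strafe(left, 1)): (0, 0) facing N
no other 2-command option fits: unique.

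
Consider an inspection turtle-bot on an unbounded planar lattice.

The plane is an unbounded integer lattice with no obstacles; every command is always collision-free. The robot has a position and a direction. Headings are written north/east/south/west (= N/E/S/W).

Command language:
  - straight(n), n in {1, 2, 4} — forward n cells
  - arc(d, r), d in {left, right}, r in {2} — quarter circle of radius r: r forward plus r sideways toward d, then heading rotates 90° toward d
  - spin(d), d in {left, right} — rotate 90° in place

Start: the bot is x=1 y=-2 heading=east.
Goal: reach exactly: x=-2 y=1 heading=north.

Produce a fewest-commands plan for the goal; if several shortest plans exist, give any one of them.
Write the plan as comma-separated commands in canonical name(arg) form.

initial: x=1 y=-2 heading=east
step 1 (spin(right)): x=1 y=-2 heading=south
step 2 (spin(right)): x=1 y=-2 heading=west
step 3 (straight(1)): x=0 y=-2 heading=west
step 4 (arc(right, 2)): x=-2 y=0 heading=north
step 5 (straight(1)): x=-2 y=1 heading=north
no 4-step plan works, so 5 is optimal.

spin(right), spin(right), straight(1), arc(right, 2), straight(1)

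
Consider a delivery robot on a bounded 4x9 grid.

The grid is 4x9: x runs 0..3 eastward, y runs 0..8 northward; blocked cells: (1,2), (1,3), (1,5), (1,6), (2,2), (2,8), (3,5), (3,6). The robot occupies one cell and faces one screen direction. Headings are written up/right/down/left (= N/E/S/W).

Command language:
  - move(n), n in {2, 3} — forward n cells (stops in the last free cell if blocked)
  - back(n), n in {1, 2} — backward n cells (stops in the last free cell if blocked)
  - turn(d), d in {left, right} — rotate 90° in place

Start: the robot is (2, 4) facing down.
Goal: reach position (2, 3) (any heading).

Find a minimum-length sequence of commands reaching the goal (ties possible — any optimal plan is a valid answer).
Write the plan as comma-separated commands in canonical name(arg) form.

move(3)

begin: (2, 4) facing down
[1] after move(3): (2, 3) facing down
no 0-step plan works, so 1 is optimal.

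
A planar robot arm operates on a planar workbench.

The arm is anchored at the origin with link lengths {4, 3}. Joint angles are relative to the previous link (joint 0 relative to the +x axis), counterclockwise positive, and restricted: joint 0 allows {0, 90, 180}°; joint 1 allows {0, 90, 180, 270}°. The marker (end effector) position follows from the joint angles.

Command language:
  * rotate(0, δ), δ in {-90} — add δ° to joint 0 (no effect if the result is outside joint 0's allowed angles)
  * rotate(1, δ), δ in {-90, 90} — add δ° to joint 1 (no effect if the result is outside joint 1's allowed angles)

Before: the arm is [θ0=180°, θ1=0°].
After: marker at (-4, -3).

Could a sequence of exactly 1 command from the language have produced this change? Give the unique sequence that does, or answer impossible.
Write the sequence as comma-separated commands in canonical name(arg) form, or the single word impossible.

begin: [θ0=180°, θ1=0°]
[1] after rotate(1, 90): [θ0=180°, θ1=90°]
no other 1-command option fits: unique.

rotate(1, 90)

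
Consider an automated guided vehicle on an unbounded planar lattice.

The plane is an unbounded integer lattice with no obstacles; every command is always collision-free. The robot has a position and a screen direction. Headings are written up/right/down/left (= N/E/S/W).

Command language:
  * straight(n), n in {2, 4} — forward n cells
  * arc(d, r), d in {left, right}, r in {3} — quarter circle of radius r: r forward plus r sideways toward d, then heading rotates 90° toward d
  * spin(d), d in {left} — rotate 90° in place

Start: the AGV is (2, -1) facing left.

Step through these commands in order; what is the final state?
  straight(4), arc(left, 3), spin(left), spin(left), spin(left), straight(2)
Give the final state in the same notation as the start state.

initial: (2, -1) facing left
1. straight(4) → (-2, -1) facing left
2. arc(left, 3) → (-5, -4) facing down
3. spin(left) → (-5, -4) facing right
4. spin(left) → (-5, -4) facing up
5. spin(left) → (-5, -4) facing left
6. straight(2) → (-7, -4) facing left

(-7, -4) facing left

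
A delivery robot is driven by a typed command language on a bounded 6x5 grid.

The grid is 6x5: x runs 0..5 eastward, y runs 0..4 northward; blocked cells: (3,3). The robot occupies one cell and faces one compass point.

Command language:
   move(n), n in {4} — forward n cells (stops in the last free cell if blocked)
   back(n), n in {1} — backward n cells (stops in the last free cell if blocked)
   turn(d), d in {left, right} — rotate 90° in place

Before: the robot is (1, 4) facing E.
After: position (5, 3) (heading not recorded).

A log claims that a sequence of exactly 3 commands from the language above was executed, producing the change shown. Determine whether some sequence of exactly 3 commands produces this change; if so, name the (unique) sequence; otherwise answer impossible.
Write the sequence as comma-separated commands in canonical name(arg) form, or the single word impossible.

key: order matters: swapping move(4) and back(1) lands elsewhere
initial: (1, 4) facing E
step 1 (move(4)): (5, 4) facing E
step 2 (turn(left)): (5, 4) facing N
step 3 (back(1)): (5, 3) facing N
no rival 3-sequence matches.

move(4), turn(left), back(1)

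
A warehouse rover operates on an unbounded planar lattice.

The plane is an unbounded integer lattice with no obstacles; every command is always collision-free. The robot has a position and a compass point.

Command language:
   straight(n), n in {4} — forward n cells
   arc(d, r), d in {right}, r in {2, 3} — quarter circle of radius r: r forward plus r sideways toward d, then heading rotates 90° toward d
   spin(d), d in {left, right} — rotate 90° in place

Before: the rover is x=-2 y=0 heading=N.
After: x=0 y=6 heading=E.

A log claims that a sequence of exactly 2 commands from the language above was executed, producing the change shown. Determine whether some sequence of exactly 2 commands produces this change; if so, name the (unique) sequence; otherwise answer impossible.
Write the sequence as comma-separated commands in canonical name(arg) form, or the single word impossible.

straight(4), arc(right, 2)

key: position moved to (0,6) AND the heading swung to E — translation plus rotation needed
initial: x=-2 y=0 heading=N
1. straight(4) → x=-2 y=4 heading=N
2. arc(right, 2) → x=0 y=6 heading=E
all 25 alternatives checked — unique.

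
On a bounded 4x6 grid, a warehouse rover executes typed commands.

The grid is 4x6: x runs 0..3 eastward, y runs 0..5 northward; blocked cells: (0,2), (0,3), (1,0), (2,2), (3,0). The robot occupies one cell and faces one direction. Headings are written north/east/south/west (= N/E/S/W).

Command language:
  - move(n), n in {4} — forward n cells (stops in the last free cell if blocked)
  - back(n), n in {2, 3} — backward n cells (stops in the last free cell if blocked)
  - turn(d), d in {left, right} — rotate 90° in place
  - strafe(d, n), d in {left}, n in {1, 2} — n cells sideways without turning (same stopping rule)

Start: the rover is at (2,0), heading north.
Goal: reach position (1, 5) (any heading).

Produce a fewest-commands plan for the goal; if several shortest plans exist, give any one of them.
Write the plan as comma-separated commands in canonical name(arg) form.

move(4), strafe(left, 1), move(4)

from: at (2,0), heading north
t=1 move(4) ⇒ at (2,1), heading north
t=2 strafe(left, 1) ⇒ at (1,1), heading north
t=3 move(4) ⇒ at (1,5), heading north
shorter routes all fall short; 3 is best.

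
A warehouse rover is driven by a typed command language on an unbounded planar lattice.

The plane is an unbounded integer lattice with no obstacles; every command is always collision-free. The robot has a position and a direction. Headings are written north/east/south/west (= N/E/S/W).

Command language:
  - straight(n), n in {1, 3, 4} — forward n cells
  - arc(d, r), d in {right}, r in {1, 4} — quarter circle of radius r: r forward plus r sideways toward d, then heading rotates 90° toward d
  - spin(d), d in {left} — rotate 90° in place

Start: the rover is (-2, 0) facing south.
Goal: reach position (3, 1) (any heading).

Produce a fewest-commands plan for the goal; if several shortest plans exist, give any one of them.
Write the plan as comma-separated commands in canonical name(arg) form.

spin(left), spin(left), arc(right, 1), straight(4)

initial: (-2, 0) facing south
1. spin(left) → (-2, 0) facing east
2. spin(left) → (-2, 0) facing north
3. arc(right, 1) → (-1, 1) facing east
4. straight(4) → (3, 1) facing east
minimal: 4 command(s), checked below 4.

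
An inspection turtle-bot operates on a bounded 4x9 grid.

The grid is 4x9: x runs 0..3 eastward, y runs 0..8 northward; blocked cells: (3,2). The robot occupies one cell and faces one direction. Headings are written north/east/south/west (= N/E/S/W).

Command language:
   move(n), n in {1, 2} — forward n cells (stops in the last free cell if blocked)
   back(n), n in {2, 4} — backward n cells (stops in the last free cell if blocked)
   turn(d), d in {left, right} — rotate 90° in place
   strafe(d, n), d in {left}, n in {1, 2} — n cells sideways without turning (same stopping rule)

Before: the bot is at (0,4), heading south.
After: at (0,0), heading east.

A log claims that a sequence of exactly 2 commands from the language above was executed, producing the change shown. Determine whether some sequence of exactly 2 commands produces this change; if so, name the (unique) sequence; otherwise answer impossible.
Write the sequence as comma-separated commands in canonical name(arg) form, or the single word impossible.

impossible

every 2-command combo misses the target.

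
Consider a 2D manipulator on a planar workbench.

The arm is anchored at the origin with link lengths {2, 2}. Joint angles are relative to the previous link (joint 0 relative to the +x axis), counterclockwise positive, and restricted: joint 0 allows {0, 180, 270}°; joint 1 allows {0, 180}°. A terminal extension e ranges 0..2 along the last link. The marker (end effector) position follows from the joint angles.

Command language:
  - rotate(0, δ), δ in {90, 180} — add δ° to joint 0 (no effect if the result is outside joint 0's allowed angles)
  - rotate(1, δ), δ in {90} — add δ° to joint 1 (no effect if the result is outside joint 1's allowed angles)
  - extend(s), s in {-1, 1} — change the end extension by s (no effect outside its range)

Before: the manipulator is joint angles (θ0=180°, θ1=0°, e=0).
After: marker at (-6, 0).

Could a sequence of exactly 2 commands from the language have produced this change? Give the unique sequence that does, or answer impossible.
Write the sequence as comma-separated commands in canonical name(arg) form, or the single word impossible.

extend(1), extend(1)

initial: joint angles (θ0=180°, θ1=0°, e=0)
step 1 (extend(1)): joint angles (θ0=180°, θ1=0°, e=1)
step 2 (extend(1)): joint angles (θ0=180°, θ1=0°, e=2)
no rival 2-sequence matches.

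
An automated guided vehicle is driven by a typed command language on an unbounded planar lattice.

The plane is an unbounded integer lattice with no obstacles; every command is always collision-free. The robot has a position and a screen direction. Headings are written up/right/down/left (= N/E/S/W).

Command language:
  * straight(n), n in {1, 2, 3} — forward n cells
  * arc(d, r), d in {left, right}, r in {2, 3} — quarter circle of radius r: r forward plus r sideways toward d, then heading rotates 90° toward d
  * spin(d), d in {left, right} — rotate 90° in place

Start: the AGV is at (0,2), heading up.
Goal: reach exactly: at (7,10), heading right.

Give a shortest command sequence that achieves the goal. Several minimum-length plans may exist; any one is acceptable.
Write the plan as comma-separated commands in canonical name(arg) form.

initial: at (0,2), heading up
step 1 (arc(right, 2)): at (2,4), heading right
step 2 (arc(left, 3)): at (5,7), heading up
step 3 (straight(1)): at (5,8), heading up
step 4 (arc(right, 2)): at (7,10), heading right
nothing shorter than 4 reaches the goal.

arc(right, 2), arc(left, 3), straight(1), arc(right, 2)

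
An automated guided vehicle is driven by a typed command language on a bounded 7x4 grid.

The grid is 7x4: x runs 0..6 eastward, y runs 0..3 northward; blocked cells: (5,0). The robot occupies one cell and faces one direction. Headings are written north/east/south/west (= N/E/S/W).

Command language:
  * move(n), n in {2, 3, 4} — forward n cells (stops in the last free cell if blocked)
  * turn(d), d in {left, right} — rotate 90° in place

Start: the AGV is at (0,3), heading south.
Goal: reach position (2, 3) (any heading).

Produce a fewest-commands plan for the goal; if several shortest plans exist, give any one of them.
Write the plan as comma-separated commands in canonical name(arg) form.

start: at (0,3), heading south
t=1 turn(left) ⇒ at (0,3), heading east
t=2 move(2) ⇒ at (2,3), heading east
no 1-step plan works, so 2 is optimal.

turn(left), move(2)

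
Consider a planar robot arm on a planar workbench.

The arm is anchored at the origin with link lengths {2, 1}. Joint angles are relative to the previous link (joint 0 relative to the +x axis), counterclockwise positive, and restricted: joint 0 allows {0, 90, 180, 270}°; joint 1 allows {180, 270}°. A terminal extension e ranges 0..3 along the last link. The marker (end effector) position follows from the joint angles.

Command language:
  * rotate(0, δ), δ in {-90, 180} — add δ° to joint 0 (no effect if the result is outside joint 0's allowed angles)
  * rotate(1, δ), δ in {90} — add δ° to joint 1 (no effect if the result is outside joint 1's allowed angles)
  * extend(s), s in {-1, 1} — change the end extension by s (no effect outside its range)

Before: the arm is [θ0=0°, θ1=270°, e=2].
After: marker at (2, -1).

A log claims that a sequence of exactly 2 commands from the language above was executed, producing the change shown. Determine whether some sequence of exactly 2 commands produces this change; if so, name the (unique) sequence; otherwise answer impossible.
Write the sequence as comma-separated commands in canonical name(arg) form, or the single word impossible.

t0: [θ0=0°, θ1=270°, e=2]
1. extend(-1) → [θ0=0°, θ1=270°, e=1]
2. extend(-1) → [θ0=0°, θ1=270°, e=0]
no other 2-command option fits: unique.

extend(-1), extend(-1)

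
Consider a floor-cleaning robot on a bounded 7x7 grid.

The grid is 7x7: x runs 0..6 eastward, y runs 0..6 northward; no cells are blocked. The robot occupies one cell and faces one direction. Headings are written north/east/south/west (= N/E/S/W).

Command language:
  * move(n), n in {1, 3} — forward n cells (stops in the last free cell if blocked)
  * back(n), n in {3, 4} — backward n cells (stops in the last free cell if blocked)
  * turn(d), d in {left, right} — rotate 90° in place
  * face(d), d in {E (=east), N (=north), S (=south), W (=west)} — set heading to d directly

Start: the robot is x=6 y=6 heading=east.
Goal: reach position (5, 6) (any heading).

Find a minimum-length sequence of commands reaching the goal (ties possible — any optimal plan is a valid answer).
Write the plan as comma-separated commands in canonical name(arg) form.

from: x=6 y=6 heading=east
1. back(4) → x=2 y=6 heading=east
2. move(3) → x=5 y=6 heading=east
shorter routes all fall short; 2 is best.

back(4), move(3)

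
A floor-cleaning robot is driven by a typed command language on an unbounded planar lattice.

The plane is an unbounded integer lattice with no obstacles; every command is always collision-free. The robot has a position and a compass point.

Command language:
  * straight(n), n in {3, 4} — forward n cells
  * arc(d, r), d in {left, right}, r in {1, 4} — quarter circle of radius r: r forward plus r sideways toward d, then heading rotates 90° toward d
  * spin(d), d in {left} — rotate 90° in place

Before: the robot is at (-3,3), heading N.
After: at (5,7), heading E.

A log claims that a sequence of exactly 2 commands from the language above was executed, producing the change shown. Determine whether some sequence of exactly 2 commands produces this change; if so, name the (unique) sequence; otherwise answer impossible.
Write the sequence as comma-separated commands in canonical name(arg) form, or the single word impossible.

arc(right, 4), straight(4)

key: running straight(4) before arc(right, 4) would end elsewhere — order is forced
begin: at (-3,3), heading N
step 1 (arc(right, 4)): at (1,7), heading E
step 2 (straight(4)): at (5,7), heading E
all 49 alternatives checked — unique.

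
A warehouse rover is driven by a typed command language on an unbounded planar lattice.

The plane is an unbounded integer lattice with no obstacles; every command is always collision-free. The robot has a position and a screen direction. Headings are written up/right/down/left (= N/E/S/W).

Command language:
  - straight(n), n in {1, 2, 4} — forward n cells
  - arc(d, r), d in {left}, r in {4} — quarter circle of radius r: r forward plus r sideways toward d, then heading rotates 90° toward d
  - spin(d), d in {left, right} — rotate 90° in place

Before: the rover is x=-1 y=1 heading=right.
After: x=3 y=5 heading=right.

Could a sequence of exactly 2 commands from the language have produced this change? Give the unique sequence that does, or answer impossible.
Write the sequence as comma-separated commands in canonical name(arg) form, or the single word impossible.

arc(left, 4), spin(right)

key: still facing E at the end — net rotation zero over 2 steps
begin: x=-1 y=1 heading=right
t=1 arc(left, 4) ⇒ x=3 y=5 heading=up
t=2 spin(right) ⇒ x=3 y=5 heading=right
all 36 alternatives checked — unique.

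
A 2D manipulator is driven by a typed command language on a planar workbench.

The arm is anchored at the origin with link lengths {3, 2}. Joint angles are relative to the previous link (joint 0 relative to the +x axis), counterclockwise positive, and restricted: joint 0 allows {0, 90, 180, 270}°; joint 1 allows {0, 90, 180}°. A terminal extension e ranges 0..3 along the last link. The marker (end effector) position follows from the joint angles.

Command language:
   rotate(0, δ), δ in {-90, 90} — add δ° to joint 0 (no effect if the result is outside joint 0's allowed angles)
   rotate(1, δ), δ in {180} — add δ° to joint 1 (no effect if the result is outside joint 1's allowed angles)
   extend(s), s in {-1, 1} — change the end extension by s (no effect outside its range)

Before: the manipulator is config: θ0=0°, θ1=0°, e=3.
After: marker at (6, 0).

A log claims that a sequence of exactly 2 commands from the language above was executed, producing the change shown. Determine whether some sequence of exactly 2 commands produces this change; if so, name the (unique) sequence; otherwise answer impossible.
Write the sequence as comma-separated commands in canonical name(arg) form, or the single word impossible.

from: config: θ0=0°, θ1=0°, e=3
t=1 extend(-1) ⇒ config: θ0=0°, θ1=0°, e=2
t=2 extend(-1) ⇒ config: θ0=0°, θ1=0°, e=1
no rival 2-sequence matches.

extend(-1), extend(-1)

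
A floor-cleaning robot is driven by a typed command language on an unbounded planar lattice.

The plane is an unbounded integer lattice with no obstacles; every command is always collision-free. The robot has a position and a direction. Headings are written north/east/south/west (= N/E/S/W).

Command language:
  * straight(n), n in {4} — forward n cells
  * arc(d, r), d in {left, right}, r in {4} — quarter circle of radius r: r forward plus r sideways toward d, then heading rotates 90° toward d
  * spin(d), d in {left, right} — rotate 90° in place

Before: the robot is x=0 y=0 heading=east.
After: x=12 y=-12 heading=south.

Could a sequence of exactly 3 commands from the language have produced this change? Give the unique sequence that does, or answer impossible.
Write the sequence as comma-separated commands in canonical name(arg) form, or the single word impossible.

arc(right, 4), arc(left, 4), arc(right, 4)

key: cell and facing (now S) both changed — the 3 commands mix motion and turning
t0: x=0 y=0 heading=east
step 1 (arc(right, 4)): x=4 y=-4 heading=south
step 2 (arc(left, 4)): x=8 y=-8 heading=east
step 3 (arc(right, 4)): x=12 y=-12 heading=south
uniquely the one of 125 3-step routes that fits.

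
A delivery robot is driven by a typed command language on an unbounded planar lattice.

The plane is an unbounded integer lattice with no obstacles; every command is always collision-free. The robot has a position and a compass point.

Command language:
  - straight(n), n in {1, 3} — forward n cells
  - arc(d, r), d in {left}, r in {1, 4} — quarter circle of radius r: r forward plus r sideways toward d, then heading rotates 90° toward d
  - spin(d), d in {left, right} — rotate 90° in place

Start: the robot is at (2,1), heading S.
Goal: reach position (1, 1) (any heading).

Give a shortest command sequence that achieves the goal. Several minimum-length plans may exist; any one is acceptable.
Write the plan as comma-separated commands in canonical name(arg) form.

spin(right), straight(1)

begin: at (2,1), heading S
t=1 spin(right) ⇒ at (2,1), heading W
t=2 straight(1) ⇒ at (1,1), heading W
minimal: 2 command(s), checked below 2.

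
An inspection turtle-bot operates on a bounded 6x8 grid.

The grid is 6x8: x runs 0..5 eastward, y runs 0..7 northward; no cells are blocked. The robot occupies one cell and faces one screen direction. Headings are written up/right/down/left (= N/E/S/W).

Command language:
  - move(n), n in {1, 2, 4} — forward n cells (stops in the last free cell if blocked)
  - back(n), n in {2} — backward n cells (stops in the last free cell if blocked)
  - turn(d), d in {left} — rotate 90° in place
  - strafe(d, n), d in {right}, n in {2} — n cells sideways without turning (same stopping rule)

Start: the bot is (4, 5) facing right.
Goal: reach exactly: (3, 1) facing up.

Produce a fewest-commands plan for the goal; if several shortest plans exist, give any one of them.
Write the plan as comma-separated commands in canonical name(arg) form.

move(2), strafe(right, 2), strafe(right, 2), back(2), turn(left)

initial: (4, 5) facing right
step 1 (move(2)): (5, 5) facing right
step 2 (strafe(right, 2)): (5, 3) facing right
step 3 (strafe(right, 2)): (5, 1) facing right
step 4 (back(2)): (3, 1) facing right
step 5 (turn(left)): (3, 1) facing up
no 4-step plan works, so 5 is optimal.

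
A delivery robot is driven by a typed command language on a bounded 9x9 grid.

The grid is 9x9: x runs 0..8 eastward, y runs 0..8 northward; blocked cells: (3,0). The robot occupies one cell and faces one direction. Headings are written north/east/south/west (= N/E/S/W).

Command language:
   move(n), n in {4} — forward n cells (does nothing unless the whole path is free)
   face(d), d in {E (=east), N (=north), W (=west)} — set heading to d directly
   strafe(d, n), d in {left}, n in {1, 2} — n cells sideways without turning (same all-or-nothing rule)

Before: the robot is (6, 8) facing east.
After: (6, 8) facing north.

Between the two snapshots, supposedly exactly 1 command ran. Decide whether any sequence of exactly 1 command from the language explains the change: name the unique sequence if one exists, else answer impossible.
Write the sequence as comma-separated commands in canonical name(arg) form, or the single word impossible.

key: (6,8) unchanged — the single command moves nothing
from: (6, 8) facing east
step 1 (face(N)): (6, 8) facing north
uniquely the one of 6 1-step routes that fits.

face(N)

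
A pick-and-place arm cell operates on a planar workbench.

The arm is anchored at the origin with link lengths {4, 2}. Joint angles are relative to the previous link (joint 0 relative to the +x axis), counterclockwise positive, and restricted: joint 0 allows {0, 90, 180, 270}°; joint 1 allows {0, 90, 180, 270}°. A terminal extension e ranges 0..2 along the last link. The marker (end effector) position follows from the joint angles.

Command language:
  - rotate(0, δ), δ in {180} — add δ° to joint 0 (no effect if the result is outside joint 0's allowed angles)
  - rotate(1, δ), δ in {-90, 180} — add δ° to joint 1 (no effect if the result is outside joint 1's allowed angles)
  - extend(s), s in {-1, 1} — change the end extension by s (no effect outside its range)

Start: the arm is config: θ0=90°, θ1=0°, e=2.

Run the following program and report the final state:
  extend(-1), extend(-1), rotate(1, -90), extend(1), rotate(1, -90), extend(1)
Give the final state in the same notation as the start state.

start: config: θ0=90°, θ1=0°, e=2
t=1 extend(-1) ⇒ config: θ0=90°, θ1=0°, e=1
t=2 extend(-1) ⇒ config: θ0=90°, θ1=0°, e=0
t=3 rotate(1, -90) ⇒ config: θ0=90°, θ1=270°, e=0
t=4 extend(1) ⇒ config: θ0=90°, θ1=270°, e=1
t=5 rotate(1, -90) ⇒ config: θ0=90°, θ1=180°, e=1
t=6 extend(1) ⇒ config: θ0=90°, θ1=180°, e=2

config: θ0=90°, θ1=180°, e=2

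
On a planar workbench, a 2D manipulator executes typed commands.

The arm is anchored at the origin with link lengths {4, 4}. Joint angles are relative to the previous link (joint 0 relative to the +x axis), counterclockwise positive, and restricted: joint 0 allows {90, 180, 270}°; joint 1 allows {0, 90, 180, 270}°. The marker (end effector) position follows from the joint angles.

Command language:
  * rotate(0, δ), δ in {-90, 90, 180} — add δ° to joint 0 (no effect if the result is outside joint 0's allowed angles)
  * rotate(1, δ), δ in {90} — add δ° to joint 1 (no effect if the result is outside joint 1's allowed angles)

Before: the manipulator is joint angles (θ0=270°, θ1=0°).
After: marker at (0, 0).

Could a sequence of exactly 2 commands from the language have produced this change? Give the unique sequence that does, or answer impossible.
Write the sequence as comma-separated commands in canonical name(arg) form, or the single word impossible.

initial: joint angles (θ0=270°, θ1=0°)
1. rotate(1, 90) → joint angles (θ0=270°, θ1=90°)
2. rotate(1, 90) → joint angles (θ0=270°, θ1=180°)
all 16 alternatives checked — unique.

rotate(1, 90), rotate(1, 90)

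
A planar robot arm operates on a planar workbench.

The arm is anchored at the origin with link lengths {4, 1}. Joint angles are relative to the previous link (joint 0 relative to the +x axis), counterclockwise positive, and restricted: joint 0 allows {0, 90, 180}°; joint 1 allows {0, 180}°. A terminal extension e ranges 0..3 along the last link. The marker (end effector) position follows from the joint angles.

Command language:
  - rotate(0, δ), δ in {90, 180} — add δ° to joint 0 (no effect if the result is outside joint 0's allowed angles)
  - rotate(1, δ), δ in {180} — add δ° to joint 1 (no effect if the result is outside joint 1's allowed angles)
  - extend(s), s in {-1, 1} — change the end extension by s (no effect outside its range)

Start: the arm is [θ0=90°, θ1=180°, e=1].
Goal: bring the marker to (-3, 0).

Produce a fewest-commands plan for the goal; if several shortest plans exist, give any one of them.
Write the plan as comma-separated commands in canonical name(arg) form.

initial: [θ0=90°, θ1=180°, e=1]
t=1 rotate(0, 90) ⇒ [θ0=180°, θ1=180°, e=1]
t=2 extend(-1) ⇒ [θ0=180°, θ1=180°, e=0]
nothing shorter than 2 reaches the goal.

rotate(0, 90), extend(-1)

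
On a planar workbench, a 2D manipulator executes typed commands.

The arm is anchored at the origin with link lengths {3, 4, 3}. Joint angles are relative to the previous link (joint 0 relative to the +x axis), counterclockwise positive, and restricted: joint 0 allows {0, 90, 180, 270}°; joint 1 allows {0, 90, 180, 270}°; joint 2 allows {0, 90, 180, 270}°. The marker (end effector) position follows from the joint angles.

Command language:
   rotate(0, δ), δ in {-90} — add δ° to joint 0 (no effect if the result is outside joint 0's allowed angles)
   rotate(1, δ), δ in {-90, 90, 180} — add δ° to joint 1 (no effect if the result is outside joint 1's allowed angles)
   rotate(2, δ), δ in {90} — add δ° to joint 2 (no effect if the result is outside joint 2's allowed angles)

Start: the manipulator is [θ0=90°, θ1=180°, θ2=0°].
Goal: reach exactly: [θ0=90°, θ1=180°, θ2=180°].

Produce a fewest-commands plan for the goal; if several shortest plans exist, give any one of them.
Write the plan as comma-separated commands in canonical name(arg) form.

rotate(2, 90), rotate(2, 90)

begin: [θ0=90°, θ1=180°, θ2=0°]
step 1 (rotate(2, 90)): [θ0=90°, θ1=180°, θ2=90°]
step 2 (rotate(2, 90)): [θ0=90°, θ1=180°, θ2=180°]
nothing shorter than 2 reaches the goal.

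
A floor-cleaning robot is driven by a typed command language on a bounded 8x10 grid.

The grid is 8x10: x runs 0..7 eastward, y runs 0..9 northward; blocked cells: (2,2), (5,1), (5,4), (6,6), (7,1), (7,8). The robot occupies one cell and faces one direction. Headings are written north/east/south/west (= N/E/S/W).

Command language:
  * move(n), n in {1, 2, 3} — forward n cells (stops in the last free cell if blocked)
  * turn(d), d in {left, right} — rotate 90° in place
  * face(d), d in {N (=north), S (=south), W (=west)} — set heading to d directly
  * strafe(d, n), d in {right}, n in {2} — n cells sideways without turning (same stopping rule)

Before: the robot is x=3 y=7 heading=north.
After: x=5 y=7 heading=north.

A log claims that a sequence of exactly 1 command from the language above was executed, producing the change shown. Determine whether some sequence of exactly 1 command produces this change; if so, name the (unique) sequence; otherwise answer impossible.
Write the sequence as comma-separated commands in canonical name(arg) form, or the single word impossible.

key: heading stays N — the single command does not turn
start: x=3 y=7 heading=north
step 1 (strafe(right, 2)): x=5 y=7 heading=north
uniquely the one of 9 1-step routes that fits.

strafe(right, 2)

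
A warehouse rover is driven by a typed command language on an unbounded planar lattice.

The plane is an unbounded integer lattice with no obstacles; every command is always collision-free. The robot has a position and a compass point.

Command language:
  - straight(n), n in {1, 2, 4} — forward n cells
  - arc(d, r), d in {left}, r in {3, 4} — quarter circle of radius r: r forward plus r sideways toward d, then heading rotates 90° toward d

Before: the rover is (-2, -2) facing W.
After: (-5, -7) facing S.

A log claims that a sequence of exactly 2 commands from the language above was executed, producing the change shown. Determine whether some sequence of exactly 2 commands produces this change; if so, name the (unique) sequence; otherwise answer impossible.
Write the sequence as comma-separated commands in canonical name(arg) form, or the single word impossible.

key: order matters: swapping arc(left, 3) and straight(2) lands elsewhere
start: (-2, -2) facing W
t=1 arc(left, 3) ⇒ (-5, -5) facing S
t=2 straight(2) ⇒ (-5, -7) facing S
uniquely the one of 25 2-step routes that fits.

arc(left, 3), straight(2)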